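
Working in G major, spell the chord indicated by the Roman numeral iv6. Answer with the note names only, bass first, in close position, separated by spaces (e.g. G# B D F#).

Scale degree 4 in G major is C; here the chord built on it is altered to a minor triad. iv6 is the minor subdominant, borrowed from the parallel minor.
So the chord is C-Eb-G, a minor triad.
The figured bass 6 indicates first inversion, placing the third (Eb) in the bass: Eb-G-C.

Eb G C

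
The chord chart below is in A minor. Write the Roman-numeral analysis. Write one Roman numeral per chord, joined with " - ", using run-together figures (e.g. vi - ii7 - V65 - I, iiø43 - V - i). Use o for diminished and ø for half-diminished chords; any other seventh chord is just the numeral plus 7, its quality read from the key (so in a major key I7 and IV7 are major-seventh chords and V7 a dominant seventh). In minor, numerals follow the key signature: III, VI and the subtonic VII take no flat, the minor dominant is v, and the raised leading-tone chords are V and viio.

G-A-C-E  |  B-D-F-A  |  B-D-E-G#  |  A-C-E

i42 - iiø7 - V43 - i

G-A-C-E: minor seventh chord on A = scale degree 1 → i42.
B-D-F-A has root B, degree 2 in A minor, so iiø7.
B-D-E-G# has root E, degree 5 in A minor, so V43.
A-C-E: root A is the tonic; minor triad there is i.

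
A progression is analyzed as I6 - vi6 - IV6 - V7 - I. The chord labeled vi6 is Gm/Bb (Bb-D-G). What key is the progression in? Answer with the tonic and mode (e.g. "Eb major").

Bb major

The anchor chord is a minor triad on G, labeled vi6.
vi6 on G implies G is the submediant; that puts the tonic at Bb, and the lowercase numeral fits major mode.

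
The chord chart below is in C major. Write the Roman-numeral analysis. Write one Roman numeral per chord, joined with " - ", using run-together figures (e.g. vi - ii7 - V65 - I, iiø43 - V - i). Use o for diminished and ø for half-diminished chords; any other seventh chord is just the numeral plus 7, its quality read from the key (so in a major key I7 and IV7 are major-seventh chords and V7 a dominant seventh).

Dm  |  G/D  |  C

ii - V64 - I

Dm: root D is the supertonic; minor triad there is ii.
G/D: root G is the dominant; major triad there is V64.
C: major triad on C = scale degree 1 → I.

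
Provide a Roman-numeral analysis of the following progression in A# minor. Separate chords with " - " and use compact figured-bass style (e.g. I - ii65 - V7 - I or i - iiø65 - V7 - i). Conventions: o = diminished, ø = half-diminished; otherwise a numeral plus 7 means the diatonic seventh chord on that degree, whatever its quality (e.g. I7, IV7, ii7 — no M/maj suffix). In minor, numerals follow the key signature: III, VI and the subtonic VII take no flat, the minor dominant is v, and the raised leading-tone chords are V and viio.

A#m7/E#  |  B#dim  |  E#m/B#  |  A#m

i43 - iio - v64 - i

A#m7/E#: minor seventh chord on A# = scale degree 1 → i43.
B#dim: diminished triad on B# = scale degree 2 → iio.
E#m/B#: root E# is the dominant; minor triad there is v64.
A#m has root A#, degree 1 in A# minor, so i.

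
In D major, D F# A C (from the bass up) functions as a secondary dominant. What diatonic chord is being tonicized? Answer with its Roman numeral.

IV

The chord is a dominant seventh chord on D.
A dominant resolves down a perfect fifth: D → G. In D major, G is scale degree 4, i.e. IV.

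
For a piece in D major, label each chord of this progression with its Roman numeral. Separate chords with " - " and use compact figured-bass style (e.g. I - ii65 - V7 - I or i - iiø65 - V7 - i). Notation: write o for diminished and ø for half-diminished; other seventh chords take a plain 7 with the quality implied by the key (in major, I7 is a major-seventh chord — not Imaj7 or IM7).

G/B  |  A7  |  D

G/B has root G, degree 4 in D major, so IV6.
A7 has root A, degree 5 in D major, so V7.
D: major triad on D = scale degree 1 → I.

IV6 - V7 - I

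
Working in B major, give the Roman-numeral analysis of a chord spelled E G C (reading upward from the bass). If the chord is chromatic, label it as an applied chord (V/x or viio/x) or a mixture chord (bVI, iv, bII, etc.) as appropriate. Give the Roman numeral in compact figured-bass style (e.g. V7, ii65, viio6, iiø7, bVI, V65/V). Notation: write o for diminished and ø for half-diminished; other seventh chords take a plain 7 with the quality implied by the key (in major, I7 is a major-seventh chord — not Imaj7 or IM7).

bII6

The pitches C-E-G form a major triad rooted on C.
C is the lowered second degree of B major (diatonic 2 would be C#). This is the Neapolitan sixth — a major triad on the lowered second degree, here in its customary first inversion.
With E in the bass the chord is in first inversion, so the figured bass is 6.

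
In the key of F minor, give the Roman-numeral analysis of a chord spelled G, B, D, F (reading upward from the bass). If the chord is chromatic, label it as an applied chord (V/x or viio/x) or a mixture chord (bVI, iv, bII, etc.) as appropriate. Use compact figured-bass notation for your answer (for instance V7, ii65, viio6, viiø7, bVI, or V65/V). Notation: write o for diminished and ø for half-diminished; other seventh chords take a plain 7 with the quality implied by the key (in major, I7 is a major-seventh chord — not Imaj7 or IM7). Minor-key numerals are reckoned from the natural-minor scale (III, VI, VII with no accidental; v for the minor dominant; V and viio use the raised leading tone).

The pitches G-B-D-F form a dominant seventh chord rooted on G.
G is not a diatonic chord root with this quality in F minor, but it lies a perfect fifth above C (V), so the chord functions as an applied dominant of V.

V7/V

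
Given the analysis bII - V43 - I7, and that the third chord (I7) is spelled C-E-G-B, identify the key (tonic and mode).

C major

The chord Cmaj7 is a major seventh chord rooted on C; its label is I7.
If C is scale degree 1 and the mode makes that degree carry a major seventh chord, the tonic is C and the mode is major.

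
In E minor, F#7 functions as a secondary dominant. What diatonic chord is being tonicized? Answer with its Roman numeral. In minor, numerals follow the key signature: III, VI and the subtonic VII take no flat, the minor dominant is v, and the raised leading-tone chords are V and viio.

V

The chord is a dominant seventh chord on F#.
A dominant resolves down a perfect fifth: F# → B. In E minor, B is scale degree 5, i.e. V.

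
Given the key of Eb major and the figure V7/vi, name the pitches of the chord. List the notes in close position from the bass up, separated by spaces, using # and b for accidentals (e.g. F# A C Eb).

G B D F

The slash means an applied dominant: we want the dominant of vi. In Eb major, vi is C minor, and its dominant is built on G.
Building a dominant seventh chord on G gives G-B-D-F.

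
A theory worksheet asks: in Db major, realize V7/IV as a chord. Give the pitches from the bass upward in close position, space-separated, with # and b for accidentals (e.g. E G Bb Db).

Db F Ab Cb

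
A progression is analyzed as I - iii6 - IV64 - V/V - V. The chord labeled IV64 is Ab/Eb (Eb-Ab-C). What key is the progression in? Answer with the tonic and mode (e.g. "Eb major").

The anchor chord is a major triad on Ab, labeled IV64.
IV64 on Ab implies Ab is the subdominant; that puts the tonic at Eb, and the uppercase numeral fits major mode.

Eb major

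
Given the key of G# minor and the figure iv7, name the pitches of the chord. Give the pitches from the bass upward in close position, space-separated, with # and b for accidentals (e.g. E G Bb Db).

The numeral's case and figure indicate a minor seventh chord. In G# minor its root, the fourth degree, is C#.
Stacking thirds from C# gives C#-E-G#-B.

C# E G# B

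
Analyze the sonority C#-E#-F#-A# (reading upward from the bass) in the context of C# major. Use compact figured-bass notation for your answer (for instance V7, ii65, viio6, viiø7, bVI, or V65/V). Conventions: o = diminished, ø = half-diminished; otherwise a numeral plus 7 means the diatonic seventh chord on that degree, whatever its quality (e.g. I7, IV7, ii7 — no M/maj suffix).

The pitches F#-A#-C#-E# form a major seventh chord rooted on F#.
F# is scale degree 4 in C# major, and a major seventh chord on that degree is written IV7.
With C# in the bass the chord is in second inversion, so the figured bass is 43.

IV43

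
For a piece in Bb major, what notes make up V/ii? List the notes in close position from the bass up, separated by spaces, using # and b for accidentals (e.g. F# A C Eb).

G B D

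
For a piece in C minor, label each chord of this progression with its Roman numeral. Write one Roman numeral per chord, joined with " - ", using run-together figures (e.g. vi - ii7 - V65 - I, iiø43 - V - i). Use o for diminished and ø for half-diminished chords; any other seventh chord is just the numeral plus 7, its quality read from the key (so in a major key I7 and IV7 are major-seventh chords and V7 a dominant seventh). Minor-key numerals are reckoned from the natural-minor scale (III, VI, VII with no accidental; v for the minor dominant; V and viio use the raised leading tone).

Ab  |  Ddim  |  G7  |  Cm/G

VI - iio - V7 - i64

Ab has root Ab, degree 6 in C minor, so VI.
Ddim: diminished triad on D = scale degree 2 → iio.
G7: root G is the dominant; dominant seventh chord there is V7.
Cm/G has root C, degree 1 in C minor, so i64.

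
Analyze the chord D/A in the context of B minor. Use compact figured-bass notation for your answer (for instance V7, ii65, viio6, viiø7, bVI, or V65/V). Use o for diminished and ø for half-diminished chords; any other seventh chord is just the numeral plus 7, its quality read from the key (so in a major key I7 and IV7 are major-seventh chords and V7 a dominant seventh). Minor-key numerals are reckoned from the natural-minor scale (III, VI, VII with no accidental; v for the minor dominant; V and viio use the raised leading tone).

The pitches D-F#-A form a major triad rooted on D.
In B minor, D is the mediant; the diatonic major triad there is III.
With A in the bass the chord is in second inversion, so the figured bass is 64.

III64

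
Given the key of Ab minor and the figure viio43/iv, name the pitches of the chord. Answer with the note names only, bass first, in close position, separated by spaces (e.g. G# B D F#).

The slash marks an applied leading-tone chord: viio of iv. In Ab minor, iv is Db, so the leading tone to it is C, a half step below.
Building a fully diminished seventh chord on C gives C-Eb-Gb-Bbb.
With the 43 figure the chord is in second inversion; from the bass Gb upward in close position it reads Gb-Bbb-C-Eb.

Gb Bbb C Eb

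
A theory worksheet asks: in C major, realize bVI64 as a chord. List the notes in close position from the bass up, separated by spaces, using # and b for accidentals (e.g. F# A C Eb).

Eb Ab C

Scale degree 6 in C major is A; lowering it a half step gives Ab. bVI64 is a major triad on the lowered sixth degree, borrowed from the parallel minor.
So the chord is Ab-C-Eb, a major triad.
With the 64 figure the chord is in second inversion; from the bass Eb upward in close position it reads Eb-Ab-C.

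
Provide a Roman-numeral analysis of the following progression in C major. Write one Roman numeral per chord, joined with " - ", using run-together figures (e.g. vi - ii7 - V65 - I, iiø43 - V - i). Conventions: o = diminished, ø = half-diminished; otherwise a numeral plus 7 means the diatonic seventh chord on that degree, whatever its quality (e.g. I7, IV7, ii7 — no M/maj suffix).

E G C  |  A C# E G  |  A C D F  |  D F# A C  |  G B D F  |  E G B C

I6 - V7/ii - ii43 - V7/V - V7 - I65

E-G-C: major triad on C = scale degree 1 → I6.
A-C#-E-G: a dominant seventh chord on A, the applied dominant of ii → V7/ii.
A-C-D-F has root D, degree 2 in C major, so ii43.
D-F#-A-C: a dominant seventh chord on D, the applied dominant of V → V7/V.
G-B-D-F has root G, degree 5 in C major, so V7.
E-G-B-C: root C is the tonic; major seventh chord there is I65.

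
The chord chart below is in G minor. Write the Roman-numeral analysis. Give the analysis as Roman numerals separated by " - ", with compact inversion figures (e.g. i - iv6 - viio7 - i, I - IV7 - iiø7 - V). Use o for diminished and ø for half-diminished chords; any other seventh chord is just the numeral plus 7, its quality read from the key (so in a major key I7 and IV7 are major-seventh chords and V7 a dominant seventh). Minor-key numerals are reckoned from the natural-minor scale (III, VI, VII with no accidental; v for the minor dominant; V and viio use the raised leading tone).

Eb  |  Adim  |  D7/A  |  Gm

Eb has root Eb, degree 6 in G minor, so VI.
Adim: diminished triad on A = scale degree 2 → iio.
D7/A: dominant seventh chord on D = scale degree 5 → V43.
Gm: root G is the tonic; minor triad there is i.

VI - iio - V43 - i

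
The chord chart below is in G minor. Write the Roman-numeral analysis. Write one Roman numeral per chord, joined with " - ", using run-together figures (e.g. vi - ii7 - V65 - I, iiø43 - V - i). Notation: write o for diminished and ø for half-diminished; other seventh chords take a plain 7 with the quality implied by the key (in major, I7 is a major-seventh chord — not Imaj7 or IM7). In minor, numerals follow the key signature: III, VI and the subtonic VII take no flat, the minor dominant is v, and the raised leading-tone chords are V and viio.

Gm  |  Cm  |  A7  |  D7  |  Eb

Gm: root G is the tonic; minor triad there is i.
Cm has root C, degree 4 in G minor, so iv.
A7 is the secondary dominant of V (dominant seventh chord on A): V7/V.
D7 has root D, degree 5 in G minor, so V7.
Eb has root Eb, degree 6 in G minor, so VI.

i - iv - V7/V - V7 - VI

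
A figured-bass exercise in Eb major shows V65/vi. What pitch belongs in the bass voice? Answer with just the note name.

The applied chord V65/vi is rooted on G: G-B-D-F.
The figure 65 means first inversion — the third is in the bass.

B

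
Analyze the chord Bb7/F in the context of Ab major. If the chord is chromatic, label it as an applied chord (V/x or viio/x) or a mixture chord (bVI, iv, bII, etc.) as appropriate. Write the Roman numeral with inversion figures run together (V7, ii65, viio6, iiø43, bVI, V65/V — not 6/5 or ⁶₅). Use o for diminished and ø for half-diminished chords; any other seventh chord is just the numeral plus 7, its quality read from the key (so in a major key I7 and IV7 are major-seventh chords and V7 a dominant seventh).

V43/V

Stacked in thirds the chord is Bb-D-F-Ab: a dominant seventh chord on Bb.
Bb is not a diatonic chord root with this quality in Ab major, but it lies a perfect fifth above Eb (V), so the chord functions as an applied dominant of V.
With F in the bass the chord is in second inversion, so the figured bass is 43.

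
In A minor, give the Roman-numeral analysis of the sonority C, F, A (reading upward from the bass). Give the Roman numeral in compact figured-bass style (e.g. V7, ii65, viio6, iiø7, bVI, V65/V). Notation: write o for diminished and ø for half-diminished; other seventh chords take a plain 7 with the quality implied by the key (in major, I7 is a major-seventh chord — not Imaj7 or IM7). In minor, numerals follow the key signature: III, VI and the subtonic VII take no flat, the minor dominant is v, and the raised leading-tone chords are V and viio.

Stacked in thirds the chord is F-A-C: a major triad on F.
In A minor, F is the submediant; the diatonic major triad there is VI.
With C in the bass the chord is in second inversion, so the figured bass is 64.

VI64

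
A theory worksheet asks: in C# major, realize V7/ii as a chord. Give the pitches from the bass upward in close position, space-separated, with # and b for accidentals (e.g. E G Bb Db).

A# C## E# G#

V7/ii is a secondary dominant — the dominant seventh of ii. ii in C# major is D#, so the applied chord's root is A#, a perfect fifth above.
Building a dominant seventh chord on A# gives A#-C##-E#-G#.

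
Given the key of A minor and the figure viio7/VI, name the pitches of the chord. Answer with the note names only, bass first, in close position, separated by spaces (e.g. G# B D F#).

E G Bb Db

The slash marks an applied leading-tone chord: viio of VI. In A minor, VI is F, so the leading tone to it is E, a half step below.
Building a fully diminished seventh chord on E gives E-G-Bb-Db.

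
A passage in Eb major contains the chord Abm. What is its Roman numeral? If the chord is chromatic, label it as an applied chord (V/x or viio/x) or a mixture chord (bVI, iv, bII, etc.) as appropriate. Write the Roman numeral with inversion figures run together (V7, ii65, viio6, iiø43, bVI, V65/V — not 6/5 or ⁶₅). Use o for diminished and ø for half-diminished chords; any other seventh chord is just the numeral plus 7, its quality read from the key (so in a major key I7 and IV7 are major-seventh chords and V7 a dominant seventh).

iv

Stacked in thirds the chord is Ab-Cb-Eb: a minor triad on Ab.
Ab is the fourth degree of Eb major. This is the minor subdominant, borrowed from the parallel minor.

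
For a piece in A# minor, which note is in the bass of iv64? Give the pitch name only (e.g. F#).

iv in A# minor has root D#; the chord is D#-F#-A#.
The figure 64 means second inversion — the fifth is in the bass.

A#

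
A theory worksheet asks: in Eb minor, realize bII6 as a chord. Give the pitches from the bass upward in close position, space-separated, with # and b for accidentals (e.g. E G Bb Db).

bII6 is the Neapolitan sixth — a major triad on the lowered second degree, here in its customary first inversion. In Eb minor that root is Fb.
So the chord is Fb-Ab-Cb.
The figured bass 6 indicates first inversion, placing the third (Ab) in the bass: Ab-Cb-Fb.

Ab Cb Fb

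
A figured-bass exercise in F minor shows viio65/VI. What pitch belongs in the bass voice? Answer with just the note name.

Eb

The applied chord viio65/VI is rooted on C: C-Eb-Gb-Bbb.
The figure 65 means first inversion — the third is in the bass.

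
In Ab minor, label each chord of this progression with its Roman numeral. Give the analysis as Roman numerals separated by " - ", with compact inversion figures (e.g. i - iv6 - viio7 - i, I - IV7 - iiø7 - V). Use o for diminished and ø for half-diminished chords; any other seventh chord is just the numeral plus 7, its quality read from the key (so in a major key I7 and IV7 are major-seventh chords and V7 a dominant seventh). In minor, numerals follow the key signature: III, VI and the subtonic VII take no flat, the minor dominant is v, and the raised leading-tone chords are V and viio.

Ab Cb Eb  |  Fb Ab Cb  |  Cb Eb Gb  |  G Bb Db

i - VI - III - viio

Ab-Cb-Eb: minor triad on Ab = scale degree 1 → i.
Fb-Ab-Cb: major triad on Fb = scale degree 6 → VI.
Cb-Eb-Gb has root Cb, degree 3 in Ab minor, so III.
G-Bb-Db: diminished triad on G = scale degree 7 → viio.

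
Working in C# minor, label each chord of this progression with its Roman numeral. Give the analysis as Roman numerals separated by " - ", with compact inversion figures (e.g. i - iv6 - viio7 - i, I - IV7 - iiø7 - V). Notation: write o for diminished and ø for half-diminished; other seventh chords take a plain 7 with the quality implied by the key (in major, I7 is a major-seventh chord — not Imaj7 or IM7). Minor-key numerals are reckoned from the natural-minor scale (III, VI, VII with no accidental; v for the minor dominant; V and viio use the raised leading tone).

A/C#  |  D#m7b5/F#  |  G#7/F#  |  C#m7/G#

VI6 - iiø65 - V42 - i43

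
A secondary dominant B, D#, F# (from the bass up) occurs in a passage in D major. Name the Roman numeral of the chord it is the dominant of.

ii

The chord is a major triad on B.
A dominant resolves down a perfect fifth: B → E. In D major, E is scale degree 2, i.e. ii.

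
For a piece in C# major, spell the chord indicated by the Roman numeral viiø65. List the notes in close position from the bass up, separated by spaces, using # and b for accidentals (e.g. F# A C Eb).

D# F# A# B#

The numeral's case and figure indicate a half-diminished seventh chord. In C# major its root, the seventh degree, is B#.
Stacking thirds from B# gives B#-D#-F#-A#.
The figured bass 65 indicates first inversion, placing the third (D#) in the bass: D#-F#-A#-B#.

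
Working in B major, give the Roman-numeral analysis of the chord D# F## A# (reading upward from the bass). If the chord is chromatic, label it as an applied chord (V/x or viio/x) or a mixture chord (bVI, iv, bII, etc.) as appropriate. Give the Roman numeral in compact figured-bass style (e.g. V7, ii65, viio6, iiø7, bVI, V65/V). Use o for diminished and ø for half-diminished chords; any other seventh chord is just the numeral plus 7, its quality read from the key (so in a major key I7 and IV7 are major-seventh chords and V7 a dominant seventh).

V/vi

Stacked in thirds the chord is D#-F##-A#: a major triad on D#.
D# is not a diatonic chord root with this quality in B major, but it lies a perfect fifth above G# (vi), so the chord functions as an applied dominant of vi.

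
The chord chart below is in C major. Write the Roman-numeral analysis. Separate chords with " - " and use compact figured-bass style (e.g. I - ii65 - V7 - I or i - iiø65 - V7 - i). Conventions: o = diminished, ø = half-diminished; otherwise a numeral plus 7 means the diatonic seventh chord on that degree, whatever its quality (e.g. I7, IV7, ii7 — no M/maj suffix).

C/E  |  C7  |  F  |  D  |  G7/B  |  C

C/E: major triad on C = scale degree 1 → I6.
C7 is the secondary dominant of IV (dominant seventh chord on C): V7/IV.
F: root F is the subdominant; major triad there is IV.
D: a major triad on D, the applied dominant of V → V/V.
G7/B has root G, degree 5 in C major, so V65.
C: major triad on C = scale degree 1 → I.

I6 - V7/IV - IV - V/V - V65 - I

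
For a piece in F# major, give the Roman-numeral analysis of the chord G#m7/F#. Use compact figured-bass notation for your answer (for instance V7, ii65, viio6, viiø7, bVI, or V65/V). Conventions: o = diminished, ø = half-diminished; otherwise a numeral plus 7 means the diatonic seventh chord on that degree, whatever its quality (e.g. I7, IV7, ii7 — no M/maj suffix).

Stacked in thirds the chord is G#-B-D#-F#: a minor seventh chord on G#.
G# is scale degree 2 in F# major, and a minor seventh chord on that degree is written ii7.
With F# in the bass the chord is in third inversion, so the figured bass is 42.

ii42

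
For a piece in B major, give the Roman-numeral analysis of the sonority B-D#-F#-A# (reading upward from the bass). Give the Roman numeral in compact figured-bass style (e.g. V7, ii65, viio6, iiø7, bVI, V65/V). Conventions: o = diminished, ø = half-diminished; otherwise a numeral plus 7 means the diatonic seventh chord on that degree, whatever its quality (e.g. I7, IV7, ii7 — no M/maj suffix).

I7

The pitches B-D#-F#-A# form a major seventh chord rooted on B.
B is scale degree 1 in B major, and a major seventh chord on that degree is written I7.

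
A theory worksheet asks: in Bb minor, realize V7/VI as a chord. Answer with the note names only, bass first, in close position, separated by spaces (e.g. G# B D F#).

V7/VI is a secondary dominant — the dominant seventh of VI. VI in Bb minor is Gb, so the applied chord's root is Db, a perfect fifth above.
Building a dominant seventh chord on Db gives Db-F-Ab-Cb.

Db F Ab Cb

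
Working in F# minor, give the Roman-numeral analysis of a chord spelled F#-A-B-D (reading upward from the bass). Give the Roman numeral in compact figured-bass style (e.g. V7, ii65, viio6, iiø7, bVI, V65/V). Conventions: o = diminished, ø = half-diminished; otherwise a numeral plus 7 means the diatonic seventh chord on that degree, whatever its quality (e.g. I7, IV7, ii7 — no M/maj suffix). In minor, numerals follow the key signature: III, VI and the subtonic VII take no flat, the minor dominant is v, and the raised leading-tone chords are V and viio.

iv43

The pitches B-D-F#-A form a minor seventh chord rooted on B.
B is scale degree 4 in F# minor, and a minor seventh chord on that degree is written iv7.
With F# in the bass the chord is in second inversion, so the figured bass is 43.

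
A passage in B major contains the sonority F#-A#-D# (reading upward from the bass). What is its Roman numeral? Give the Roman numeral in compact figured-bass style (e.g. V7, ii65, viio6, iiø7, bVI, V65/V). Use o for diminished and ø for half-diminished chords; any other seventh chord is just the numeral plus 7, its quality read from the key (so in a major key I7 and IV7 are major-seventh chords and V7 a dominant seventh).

iii6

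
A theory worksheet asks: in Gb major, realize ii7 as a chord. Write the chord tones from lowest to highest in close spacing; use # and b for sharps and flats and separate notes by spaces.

Ab Cb Eb Gb

The numeral's case and figure indicate a minor seventh chord. In Gb major its root, the supertonic, is Ab.
Stacking thirds from Ab gives Ab-Cb-Eb-Gb.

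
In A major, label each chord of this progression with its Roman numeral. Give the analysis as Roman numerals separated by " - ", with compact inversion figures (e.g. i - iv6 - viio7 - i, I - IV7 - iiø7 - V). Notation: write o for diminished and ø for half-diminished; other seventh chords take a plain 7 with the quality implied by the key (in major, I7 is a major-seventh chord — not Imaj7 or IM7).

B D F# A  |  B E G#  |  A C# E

ii7 - V64 - I

B-D-F#-A: root B is the supertonic; minor seventh chord there is ii7.
B-E-G# has root E, degree 5 in A major, so V64.
A-C#-E: root A is the tonic; major triad there is I.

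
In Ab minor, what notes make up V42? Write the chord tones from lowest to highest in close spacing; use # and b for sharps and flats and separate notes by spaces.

Db Eb G Bb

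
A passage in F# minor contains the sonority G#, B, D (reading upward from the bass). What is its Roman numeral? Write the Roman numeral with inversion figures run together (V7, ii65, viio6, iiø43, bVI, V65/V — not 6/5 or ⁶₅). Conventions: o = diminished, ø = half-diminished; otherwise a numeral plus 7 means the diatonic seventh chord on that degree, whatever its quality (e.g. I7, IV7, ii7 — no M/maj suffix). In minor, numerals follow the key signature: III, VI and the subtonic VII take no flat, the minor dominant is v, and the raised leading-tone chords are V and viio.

iio

The pitches G#-B-D form a diminished triad rooted on G#.
G# is scale degree 2 in F# minor, and a diminished triad on that degree is written iio.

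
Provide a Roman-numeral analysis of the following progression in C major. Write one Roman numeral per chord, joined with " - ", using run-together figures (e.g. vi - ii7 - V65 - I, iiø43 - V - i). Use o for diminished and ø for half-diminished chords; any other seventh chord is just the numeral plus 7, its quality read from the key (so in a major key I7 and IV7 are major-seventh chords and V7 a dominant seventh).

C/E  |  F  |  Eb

I6 - IV - bIII

C/E: major triad on C = scale degree 1 → I6.
F has root F, degree 4 in C major, so IV.
Eb is non-diatonic — bIII, a mixture chord from C minor.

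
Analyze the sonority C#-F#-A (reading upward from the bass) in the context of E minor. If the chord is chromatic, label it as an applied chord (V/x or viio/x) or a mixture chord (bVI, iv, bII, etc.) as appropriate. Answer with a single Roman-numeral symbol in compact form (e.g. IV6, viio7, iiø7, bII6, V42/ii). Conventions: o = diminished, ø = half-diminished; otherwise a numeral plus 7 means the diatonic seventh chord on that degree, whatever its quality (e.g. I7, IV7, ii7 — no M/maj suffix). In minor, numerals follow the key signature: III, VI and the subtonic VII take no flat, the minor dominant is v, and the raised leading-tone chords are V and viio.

ii64

Stacked in thirds the chord is F#-A-C#: a minor triad on F#.
F# is the second degree of E minor. This is the minor supertonic, borrowed from the parallel major (the Dorian ii).
With C# in the bass the chord is in second inversion, so the figured bass is 64.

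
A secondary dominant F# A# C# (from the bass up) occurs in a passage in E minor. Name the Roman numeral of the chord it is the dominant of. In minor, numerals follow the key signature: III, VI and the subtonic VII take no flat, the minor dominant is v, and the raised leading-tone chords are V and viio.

V

The chord is a major triad on F#.
A dominant resolves down a perfect fifth: F# → B. In E minor, B is scale degree 5, i.e. V.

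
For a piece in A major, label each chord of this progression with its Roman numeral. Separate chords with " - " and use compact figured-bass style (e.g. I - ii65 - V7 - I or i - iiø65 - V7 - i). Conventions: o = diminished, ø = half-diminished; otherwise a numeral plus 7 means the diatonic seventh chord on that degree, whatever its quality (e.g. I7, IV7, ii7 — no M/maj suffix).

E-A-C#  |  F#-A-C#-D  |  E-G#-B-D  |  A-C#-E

I64 - IV65 - V7 - I

E-A-C#: major triad on A = scale degree 1 → I64.
F#-A-C#-D: root D is the subdominant; major seventh chord there is IV65.
E-G#-B-D has root E, degree 5 in A major, so V7.
A-C#-E has root A, degree 1 in A major, so I.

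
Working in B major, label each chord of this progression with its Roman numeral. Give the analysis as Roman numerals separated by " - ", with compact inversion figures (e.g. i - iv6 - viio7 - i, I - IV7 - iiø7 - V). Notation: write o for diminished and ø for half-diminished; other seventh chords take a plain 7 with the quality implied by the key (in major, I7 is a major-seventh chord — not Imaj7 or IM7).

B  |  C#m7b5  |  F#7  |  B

I - iiø7 - V7 - I

B has root B, degree 1 in B major, so I.
C#m7b5: C# with this quality isn't in the key; it's iiø7, borrowed from the parallel minor.
F#7 has root F#, degree 5 in B major, so V7.
B has root B, degree 1 in B major, so I.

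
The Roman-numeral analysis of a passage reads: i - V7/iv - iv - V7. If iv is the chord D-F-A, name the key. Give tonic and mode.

The anchor chord is a minor triad on D, labeled iv.
If D is scale degree 4 and the mode makes that degree carry a minor triad, the tonic is A and the mode is minor.

A minor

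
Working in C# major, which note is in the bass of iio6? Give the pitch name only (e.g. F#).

F#

iio in C# major has root D#; the chord is D#-F#-A.
The figure 6 means first inversion — the third is in the bass.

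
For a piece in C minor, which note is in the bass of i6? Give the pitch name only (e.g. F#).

Eb

i in C minor has root C; the chord is C-Eb-G.
The figure 6 means first inversion — the third is in the bass.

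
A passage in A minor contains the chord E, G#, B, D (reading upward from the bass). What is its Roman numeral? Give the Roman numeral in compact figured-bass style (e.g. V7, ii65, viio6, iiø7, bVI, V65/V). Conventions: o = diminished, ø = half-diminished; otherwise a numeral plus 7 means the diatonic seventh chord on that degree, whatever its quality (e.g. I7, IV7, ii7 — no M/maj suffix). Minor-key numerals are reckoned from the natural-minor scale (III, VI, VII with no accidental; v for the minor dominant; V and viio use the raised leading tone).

V7

The pitches E-G#-B-D form a dominant seventh chord rooted on E.
E is scale degree 5 in A minor, and a dominant seventh chord on that degree is written V7.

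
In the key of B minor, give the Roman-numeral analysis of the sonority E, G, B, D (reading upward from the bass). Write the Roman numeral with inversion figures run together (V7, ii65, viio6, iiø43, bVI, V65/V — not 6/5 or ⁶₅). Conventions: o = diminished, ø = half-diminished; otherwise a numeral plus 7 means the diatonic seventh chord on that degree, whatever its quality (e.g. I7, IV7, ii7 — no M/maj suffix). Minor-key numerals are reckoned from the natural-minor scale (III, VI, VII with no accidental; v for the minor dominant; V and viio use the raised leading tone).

iv7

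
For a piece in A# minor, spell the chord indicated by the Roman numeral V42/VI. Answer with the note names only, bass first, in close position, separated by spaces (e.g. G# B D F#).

V42/VI is a secondary dominant — the dominant seventh of VI. VI in A# minor is F#, so the applied chord's root is C#, a perfect fifth above.
Building a dominant seventh chord on C# gives C#-E#-G#-B.
With the 42 figure the chord is in third inversion; from the bass B upward in close position it reads B-C#-E#-G#.

B C# E# G#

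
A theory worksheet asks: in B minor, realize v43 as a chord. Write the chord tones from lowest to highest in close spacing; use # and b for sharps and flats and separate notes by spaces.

C# E F# A

The numeral's case and figure indicate a minor seventh chord. In B minor its root, the dominant, is F#.
That chord is spelled F#-A-C#-E.
The figured bass 43 indicates second inversion, placing the fifth (C#) in the bass: C#-E-F#-A.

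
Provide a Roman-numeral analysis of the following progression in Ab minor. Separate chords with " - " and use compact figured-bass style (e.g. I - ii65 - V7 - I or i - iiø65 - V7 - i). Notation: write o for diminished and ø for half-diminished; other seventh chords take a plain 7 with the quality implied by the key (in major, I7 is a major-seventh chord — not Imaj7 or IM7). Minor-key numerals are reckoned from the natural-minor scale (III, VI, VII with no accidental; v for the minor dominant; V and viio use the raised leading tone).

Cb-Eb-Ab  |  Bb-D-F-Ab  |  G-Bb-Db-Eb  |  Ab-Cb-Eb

i6 - V7/V - V65 - i

Cb-Eb-Ab has root Ab, degree 1 in Ab minor, so i6.
Bb-D-F-Ab is the secondary dominant of V (dominant seventh chord on Bb): V7/V.
G-Bb-Db-Eb: dominant seventh chord on Eb = scale degree 5 → V65.
Ab-Cb-Eb has root Ab, degree 1 in Ab minor, so i.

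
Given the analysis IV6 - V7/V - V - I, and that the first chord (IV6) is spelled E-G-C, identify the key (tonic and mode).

G major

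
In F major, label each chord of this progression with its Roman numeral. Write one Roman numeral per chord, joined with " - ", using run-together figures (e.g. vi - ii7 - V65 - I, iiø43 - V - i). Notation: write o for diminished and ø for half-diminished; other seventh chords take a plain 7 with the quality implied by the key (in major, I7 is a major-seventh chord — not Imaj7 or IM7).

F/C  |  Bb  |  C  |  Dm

I64 - IV - V - vi

F/C: root F is the tonic; major triad there is I64.
Bb: root Bb is the subdominant; major triad there is IV.
C: root C is the dominant; major triad there is V.
Dm: root D is the submediant; minor triad there is vi.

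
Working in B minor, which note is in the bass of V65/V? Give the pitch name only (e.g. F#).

The applied chord V65/V is rooted on C#: C#-E#-G#-B.
The figure 65 means first inversion — the third is in the bass.

E#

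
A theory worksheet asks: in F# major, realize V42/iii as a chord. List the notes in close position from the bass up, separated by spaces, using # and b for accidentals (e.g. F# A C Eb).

The slash means an applied dominant: we want the dominant of iii. In F# major, iii is A# minor, and its dominant is built on E#.
Building a dominant seventh chord on E# gives E#-G##-B#-D#.
The figured bass 42 indicates third inversion, placing the seventh (D#) in the bass: D#-E#-G##-B#.

D# E# G## B#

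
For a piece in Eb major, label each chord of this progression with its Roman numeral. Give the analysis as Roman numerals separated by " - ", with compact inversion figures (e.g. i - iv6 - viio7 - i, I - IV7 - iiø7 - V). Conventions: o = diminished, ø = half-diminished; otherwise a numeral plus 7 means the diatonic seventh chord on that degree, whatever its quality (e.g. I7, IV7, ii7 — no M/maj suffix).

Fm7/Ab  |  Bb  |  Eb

ii65 - V - I

Fm7/Ab has root F, degree 2 in Eb major, so ii65.
Bb: root Bb is the dominant; major triad there is V.
Eb has root Eb, degree 1 in Eb major, so I.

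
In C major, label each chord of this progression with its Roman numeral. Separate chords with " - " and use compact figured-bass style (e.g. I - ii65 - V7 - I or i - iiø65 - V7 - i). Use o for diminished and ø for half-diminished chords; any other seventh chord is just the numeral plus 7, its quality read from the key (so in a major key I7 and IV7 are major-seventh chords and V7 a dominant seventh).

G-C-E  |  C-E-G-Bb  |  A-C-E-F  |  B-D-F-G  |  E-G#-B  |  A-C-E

I64 - V7/IV - IV65 - V65 - V/vi - vi

G-C-E: major triad on C = scale degree 1 → I64.
C-E-G-Bb: chromatic; C is V of IV, so V7/IV.
A-C-E-F: major seventh chord on F = scale degree 4 → IV65.
B-D-F-G has root G, degree 5 in C major, so V65.
E-G#-B is the secondary dominant of vi (major triad on E): V/vi.
A-C-E has root A, degree 6 in C major, so vi.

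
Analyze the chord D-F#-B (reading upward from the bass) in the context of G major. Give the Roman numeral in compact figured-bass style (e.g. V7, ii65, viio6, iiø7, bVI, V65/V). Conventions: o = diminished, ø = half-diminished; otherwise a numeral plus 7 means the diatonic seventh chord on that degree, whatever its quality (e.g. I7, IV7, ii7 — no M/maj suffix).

The pitches B-D-F# form a minor triad rooted on B.
In G major, B is the mediant; the diatonic minor triad there is iii.
With D in the bass the chord is in first inversion, so the figured bass is 6.

iii6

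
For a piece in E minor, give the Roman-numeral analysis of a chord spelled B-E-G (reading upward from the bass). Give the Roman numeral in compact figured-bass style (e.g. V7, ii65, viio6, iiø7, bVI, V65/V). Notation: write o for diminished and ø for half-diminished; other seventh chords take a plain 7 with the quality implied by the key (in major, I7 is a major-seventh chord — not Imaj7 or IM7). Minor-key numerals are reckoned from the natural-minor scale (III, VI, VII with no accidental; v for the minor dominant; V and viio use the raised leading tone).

i64

Stacked in thirds the chord is E-G-B: a minor triad on E.
In E minor, E is the tonic; the diatonic minor triad there is i.
With B in the bass the chord is in second inversion, so the figured bass is 64.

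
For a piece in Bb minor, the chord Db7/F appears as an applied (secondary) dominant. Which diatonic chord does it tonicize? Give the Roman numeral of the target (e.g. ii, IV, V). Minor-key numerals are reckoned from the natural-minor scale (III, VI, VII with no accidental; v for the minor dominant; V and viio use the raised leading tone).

The chord is a dominant seventh chord on Db.
A dominant resolves down a perfect fifth: Db → Gb. In Bb minor, Gb is scale degree 6, i.e. VI.

VI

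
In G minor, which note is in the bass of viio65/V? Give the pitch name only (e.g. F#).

The applied chord viio65/V is rooted on C#: C#-E-G-Bb.
The figure 65 means first inversion — the third is in the bass.

E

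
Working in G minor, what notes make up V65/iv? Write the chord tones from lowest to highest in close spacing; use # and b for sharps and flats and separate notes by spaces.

V65/iv is a secondary dominant — the dominant seventh of iv. iv in G minor is C, so the applied chord's root is G, a perfect fifth above.
Building a dominant seventh chord on G gives G-B-D-F.
The figured bass 65 indicates first inversion, placing the third (B) in the bass: B-D-F-G.

B D F G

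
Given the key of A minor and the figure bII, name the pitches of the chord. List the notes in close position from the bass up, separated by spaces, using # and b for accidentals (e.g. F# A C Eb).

Scale degree 2 in A minor is B; lowering it a half step gives Bb. bII is the Neapolitan chord — a major triad on the lowered second degree.
So the chord is Bb-D-F.

Bb D F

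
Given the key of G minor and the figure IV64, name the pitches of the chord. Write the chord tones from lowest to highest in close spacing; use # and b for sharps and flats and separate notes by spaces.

G C E

IV64 is the major subdominant, borrowed from the parallel major. In G minor that root is C.
So the chord is C-E-G, a major triad.
With the 64 figure the chord is in second inversion; from the bass G upward in close position it reads G-C-E.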